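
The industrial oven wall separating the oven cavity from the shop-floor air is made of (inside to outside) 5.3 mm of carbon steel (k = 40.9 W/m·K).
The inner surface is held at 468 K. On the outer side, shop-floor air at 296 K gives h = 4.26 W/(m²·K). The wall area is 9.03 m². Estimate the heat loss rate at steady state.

Q ≈ 6610 W

Using the resistance-network approach (series):
R_carbon steel = L/(kA) = 0.0053/(40.9×9.03) = 1.435×10^-5 K/W
R_outer film = 1/(h_o·A) = 1/(4.26×9.03) = 0.026 K/W
R_total = 0.02601 K/W
Q = ΔT / R_total = 172 / 0.02601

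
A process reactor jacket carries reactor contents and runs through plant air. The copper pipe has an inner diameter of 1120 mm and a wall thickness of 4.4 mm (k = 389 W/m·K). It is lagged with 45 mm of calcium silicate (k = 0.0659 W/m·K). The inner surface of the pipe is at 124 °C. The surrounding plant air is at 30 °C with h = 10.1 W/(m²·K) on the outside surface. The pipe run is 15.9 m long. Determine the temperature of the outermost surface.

Treating each annulus and film as a series resistance:
R_copper pipe wall = ln(564.4/560)/(2π×389×15.9) = 2.014×10^-7 K/W
R_calcium silicate = ln(609.4/564.4)/(2π×0.0659×15.9) = 0.01165 K/W
R_outer film = 1/(h_o·2πr_oL) = 1/(10.1×2π×0.6094×15.9) = 0.001626 K/W
R_total = 0.01328 K/W
Q = ΔT/R_total = 94/0.01328
Q = 7080 W
T_interface = T_inner − Q·ΣR(inner→interface) = 124 − 7080×0.01165

T ≈ 41.5 °C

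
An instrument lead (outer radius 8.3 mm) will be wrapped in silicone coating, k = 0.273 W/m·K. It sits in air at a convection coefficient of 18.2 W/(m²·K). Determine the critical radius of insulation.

For a cylinder r_cr = k/h = 0.273/18.2
r_cr = 15 mm; since the bare radius (8.3 mm) is below r_cr, adding a thin layer of insulation will *increase* heat loss.

r_cr ≈ 15 mm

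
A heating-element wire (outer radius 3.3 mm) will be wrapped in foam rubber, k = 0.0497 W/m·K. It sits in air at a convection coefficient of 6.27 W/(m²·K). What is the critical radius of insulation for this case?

For a cylinder r_cr = k/h = 0.0497/6.27
r_cr = 7.93 mm; since the bare radius (3.3 mm) is below r_cr, adding a thin layer of insulation will *increase* heat loss.

r_cr ≈ 7.93 mm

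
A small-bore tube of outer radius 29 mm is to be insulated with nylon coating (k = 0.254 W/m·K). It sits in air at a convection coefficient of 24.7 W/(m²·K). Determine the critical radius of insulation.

For a cylinder r_cr = k/h = 0.254/24.7
r_cr = 10.3 mm; since the bare radius (29 mm) is above r_cr, any added insulation will reduce heat loss.

r_cr ≈ 10.3 mm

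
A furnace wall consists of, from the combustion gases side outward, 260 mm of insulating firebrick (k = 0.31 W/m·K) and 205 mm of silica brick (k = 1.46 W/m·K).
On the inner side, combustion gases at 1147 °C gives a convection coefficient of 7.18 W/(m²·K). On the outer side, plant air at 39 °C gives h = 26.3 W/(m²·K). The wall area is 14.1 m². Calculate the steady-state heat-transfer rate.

Q ≈ 13500 W

Using the resistance-network approach (series):
R_inner film = 1/(h_i·A) = 1/(7.18×14.1) = 0.009878 K/W
R_insulating firebrick = L/(kA) = 0.26/(0.31×14.1) = 0.05948 K/W
R_silica brick = L/(kA) = 0.205/(1.46×14.1) = 0.009958 K/W
R_outer film = 1/(h_o·A) = 1/(26.3×14.1) = 0.002697 K/W
R_total = 0.08202 K/W
Q = ΔT / R_total = 1108 / 0.08202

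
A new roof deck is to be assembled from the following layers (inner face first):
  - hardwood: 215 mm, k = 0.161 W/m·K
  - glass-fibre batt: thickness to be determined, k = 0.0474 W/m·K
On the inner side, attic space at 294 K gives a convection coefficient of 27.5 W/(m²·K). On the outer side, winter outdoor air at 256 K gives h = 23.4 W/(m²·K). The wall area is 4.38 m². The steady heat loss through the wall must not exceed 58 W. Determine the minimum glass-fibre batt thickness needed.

L ≈ 69 mm

Thermal resistances in series:
R_inner film = 1/(h_i·A) = 1/(27.5×4.38) = 0.008302 K/W
R_hardwood = L/(kA) = 0.215/(0.161×4.38) = 0.3049 K/W
R_outer film = 1/(h_o·A) = 1/(23.4×4.38) = 0.009757 K/W
Sum of the known resistances R_other = 0.3229 K/W
Required total resistance R_tot = ΔT/Q_allow = 38/58 = 0.6552 K/W
R_glass-fibre batt = R_tot − R_other = 0.3322 K/W
L = R·k·A = 0.3322×0.0474×4.38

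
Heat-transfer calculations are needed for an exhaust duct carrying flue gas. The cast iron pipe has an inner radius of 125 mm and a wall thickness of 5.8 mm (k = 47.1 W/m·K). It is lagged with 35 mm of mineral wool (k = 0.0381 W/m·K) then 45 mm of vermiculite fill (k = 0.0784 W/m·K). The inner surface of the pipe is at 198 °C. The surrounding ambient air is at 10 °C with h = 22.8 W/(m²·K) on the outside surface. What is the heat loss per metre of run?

For a radial system each layer contributes R = ln(r_out/r_in)/(2πkL); films add R = 1/(hA).
R_cast iron pipe wall = ln(130.8/125)/(2π×47.1×1) = 1.533×10^-4 K/W
R_mineral wool = ln(165.8/130.8)/(2π×0.0381×1) = 0.9905 K/W
R_vermiculite fill = ln(210.8/165.8)/(2π×0.0784×1) = 0.4875 K/W
R_outer film = 1/(h_o·2πr_oL) = 1/(22.8×2π×0.2108×1) = 0.03311 K/W
R_total = 1.511 K/W
Q = ΔT/R_total = 188/1.511

q′ ≈ 124 W/m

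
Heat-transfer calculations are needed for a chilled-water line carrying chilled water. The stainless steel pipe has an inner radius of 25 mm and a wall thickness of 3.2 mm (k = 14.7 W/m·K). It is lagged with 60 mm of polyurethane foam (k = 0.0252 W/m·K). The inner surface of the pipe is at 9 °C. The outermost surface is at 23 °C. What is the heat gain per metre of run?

Cylindrical conduction, so R = ln(r₂/r₁)/(2πkL) per layer, in series:
R_stainless steel pipe wall = ln(28.2/25)/(2π×14.7×1) = 0.001304 K/W
R_polyurethane foam = ln(88.2/28.2)/(2π×0.0252×1) = 7.202 K/W
R_total = 7.203 K/W
Q = ΔT/R_total = 14/7.203

q′ ≈ 1.94 W/m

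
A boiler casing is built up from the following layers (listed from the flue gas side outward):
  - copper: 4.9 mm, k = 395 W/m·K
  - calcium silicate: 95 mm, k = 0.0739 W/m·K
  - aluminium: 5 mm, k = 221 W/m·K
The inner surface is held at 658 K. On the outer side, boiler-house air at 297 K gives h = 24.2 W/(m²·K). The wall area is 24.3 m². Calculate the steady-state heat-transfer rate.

Q ≈ 6610 W

Model the wall as resistances in series:
R_copper = L/(kA) = 0.0049/(395×24.3) = 5.105×10^-7 K/W
R_calcium silicate = L/(kA) = 0.095/(0.0739×24.3) = 0.0529 K/W
R_aluminium = L/(kA) = 0.005/(221×24.3) = 9.31×10^-7 K/W
R_outer film = 1/(h_o·A) = 1/(24.2×24.3) = 0.001701 K/W
R_total = 0.0546 K/W
Q = ΔT / R_total = 361 / 0.0546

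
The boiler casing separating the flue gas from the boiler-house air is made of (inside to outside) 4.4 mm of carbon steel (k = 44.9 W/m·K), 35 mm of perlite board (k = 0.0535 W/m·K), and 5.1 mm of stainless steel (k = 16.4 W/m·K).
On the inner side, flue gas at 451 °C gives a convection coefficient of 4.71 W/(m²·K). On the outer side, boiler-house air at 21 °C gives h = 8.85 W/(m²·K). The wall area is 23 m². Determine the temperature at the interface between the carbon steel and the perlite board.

T ≈ 358 °C

Using the resistance-network approach (series):
R_inner film = 1/(h_i·A) = 1/(4.71×23) = 0.009231 K/W
R_carbon steel = L/(kA) = 0.0044/(44.9×23) = 4.261×10^-6 K/W
R_perlite board = L/(kA) = 0.035/(0.0535×23) = 0.02844 K/W
R_stainless steel = L/(kA) = 0.0051/(16.4×23) = 1.352×10^-5 K/W
R_outer film = 1/(h_o·A) = 1/(8.85×23) = 0.004913 K/W
R_total = 0.04261 K/W;  Q = ΔT/R_total = 430/0.04261 = 10090 W
T_interface = T_inner − Q·ΣR(inner→interface) = 451 − 10100×0.009235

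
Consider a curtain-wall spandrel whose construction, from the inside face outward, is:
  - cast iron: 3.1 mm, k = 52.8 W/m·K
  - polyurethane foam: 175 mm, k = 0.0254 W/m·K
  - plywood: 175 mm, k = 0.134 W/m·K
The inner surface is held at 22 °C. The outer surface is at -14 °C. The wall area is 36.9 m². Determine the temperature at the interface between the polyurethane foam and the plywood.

Treating each layer as a thermal resistance in series:
R_cast iron = L/(kA) = 0.0031/(52.8×36.9) = 1.591×10^-6 K/W
R_polyurethane foam = L/(kA) = 0.175/(0.0254×36.9) = 0.1867 K/W
R_plywood = L/(kA) = 0.175/(0.134×36.9) = 0.03539 K/W
R_total = 0.2221 K/W;  Q = ΔT/R_total = 36/0.2221 = 162.1 W
T_interface = T_inner − Q·ΣR(inner→interface) = 22 − 162×0.1867

T ≈ -8.26 °C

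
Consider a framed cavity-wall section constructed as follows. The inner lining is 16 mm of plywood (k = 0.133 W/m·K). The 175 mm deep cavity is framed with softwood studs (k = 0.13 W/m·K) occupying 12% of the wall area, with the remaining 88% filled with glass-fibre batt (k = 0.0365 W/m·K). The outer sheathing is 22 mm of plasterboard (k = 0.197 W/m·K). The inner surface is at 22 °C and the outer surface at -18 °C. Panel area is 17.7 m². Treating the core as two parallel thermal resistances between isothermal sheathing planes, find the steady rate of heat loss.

Q ≈ 182 W

Sheathing layers in series; stud and cavity paths in parallel between them.
R_inner = 0.016/(0.133×17.7) = 0.006797 K/W
R_stud  = 0.175/(0.13×0.12×17.7) = 0.6338 K/W
R_cav   = 0.175/(0.0365×0.88×17.7) = 0.3078 K/W
1/R_core = 1/R_stud + 1/R_cav → R_core = 0.2072 K/W
R_outer = 0.022/(0.197×17.7) = 0.006309 K/W
R_total = 0.2203 K/W
Q = ΔT/R_total = 40/0.2203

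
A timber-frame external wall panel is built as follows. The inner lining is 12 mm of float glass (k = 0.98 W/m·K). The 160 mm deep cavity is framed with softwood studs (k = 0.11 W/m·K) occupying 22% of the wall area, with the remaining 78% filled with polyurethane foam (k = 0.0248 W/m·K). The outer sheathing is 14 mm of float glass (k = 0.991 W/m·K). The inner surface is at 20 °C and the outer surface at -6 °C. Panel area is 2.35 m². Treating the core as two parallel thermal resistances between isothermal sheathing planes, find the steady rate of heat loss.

Q ≈ 16.5 W

Sheathing layers in series; stud and cavity paths in parallel between them.
R_inner = 0.012/(0.98×2.35) = 0.005211 K/W
R_stud  = 0.16/(0.11×0.22×2.35) = 2.813 K/W
R_cav   = 0.16/(0.0248×0.78×2.35) = 3.52 K/W
1/R_core = 1/R_stud + 1/R_cav → R_core = 1.564 K/W
R_outer = 0.014/(0.991×2.35) = 0.006012 K/W
R_total = 1.575 K/W
Q = ΔT/R_total = 26/1.575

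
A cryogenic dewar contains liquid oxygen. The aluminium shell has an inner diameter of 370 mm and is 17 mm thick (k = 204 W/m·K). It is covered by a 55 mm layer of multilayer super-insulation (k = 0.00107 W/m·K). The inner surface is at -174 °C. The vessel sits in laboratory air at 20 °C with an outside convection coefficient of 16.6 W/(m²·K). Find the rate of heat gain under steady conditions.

Q ≈ 2.46 W

Spherical conduction: R = (1/r_in − 1/r_out)/(4πk) per layer; series-sum.
R_aluminium shell = (1/0.185 − 1/0.202)/(4π×204) = 1.775×10^-4 K/W
R_multilayer super-insulation = (1/0.202 − 1/0.257)/(4π×0.00107) = 78.79 K/W
R_outer film = 1/(h·4πr_o²) = 1/(16.6×4π×0.257²) = 0.07258 K/W
R_total = 78.87 K/W
Q = ΔT/R_total = 194/78.87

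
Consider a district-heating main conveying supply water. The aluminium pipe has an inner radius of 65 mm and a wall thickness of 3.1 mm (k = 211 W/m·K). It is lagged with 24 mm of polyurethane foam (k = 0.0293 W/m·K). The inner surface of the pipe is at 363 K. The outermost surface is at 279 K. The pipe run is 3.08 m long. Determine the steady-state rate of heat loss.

Q ≈ 158 W

Cylindrical conduction, so R = ln(r₂/r₁)/(2πkL) per layer, in series:
R_aluminium pipe wall = ln(68.1/65)/(2π×211×3.08) = 1.141×10^-5 K/W
R_polyurethane foam = ln(92.1/68.1)/(2π×0.0293×3.08) = 0.5324 K/W
R_total = 0.5324 K/W
Q = ΔT/R_total = 84/0.5324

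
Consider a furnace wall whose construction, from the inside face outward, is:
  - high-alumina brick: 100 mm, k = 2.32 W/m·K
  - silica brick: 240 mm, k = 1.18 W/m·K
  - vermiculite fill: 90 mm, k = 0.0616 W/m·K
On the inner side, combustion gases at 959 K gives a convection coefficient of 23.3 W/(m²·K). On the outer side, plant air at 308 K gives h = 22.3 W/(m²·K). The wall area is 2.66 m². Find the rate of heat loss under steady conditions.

Q ≈ 965 W

Series thermal resistances:
R_inner film = 1/(h_i·A) = 1/(23.3×2.66) = 0.01613 K/W
R_high-alumina brick = L/(kA) = 0.1/(2.32×2.66) = 0.0162 K/W
R_silica brick = L/(kA) = 0.24/(1.18×2.66) = 0.07646 K/W
R_vermiculite fill = L/(kA) = 0.09/(0.0616×2.66) = 0.5493 K/W
R_outer film = 1/(h_o·A) = 1/(22.3×2.66) = 0.01686 K/W
R_total = 0.6749 K/W
Q = ΔT / R_total = 651 / 0.6749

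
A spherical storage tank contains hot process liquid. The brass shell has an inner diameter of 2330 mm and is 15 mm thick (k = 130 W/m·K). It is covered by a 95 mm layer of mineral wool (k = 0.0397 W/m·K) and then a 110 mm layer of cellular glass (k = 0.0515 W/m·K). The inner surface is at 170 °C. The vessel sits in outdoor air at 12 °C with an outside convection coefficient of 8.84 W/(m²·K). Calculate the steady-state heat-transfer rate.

Spherical conduction: R = (1/r_in − 1/r_out)/(4πk) per layer; series-sum.
R_brass shell = (1/1.165 − 1/1.18)/(4π×130) = 6.679×10^-6 K/W
R_mineral wool = (1/1.18 − 1/1.275)/(4π×0.0397) = 0.1266 K/W
R_cellular glass = (1/1.275 − 1/1.385)/(4π×0.0515) = 0.09625 K/W
R_outer film = 1/(h·4πr_o²) = 1/(8.84×4π×1.385²) = 0.004693 K/W
R_total = 0.2275 K/W
Q = ΔT/R_total = 158/0.2275

Q ≈ 694 W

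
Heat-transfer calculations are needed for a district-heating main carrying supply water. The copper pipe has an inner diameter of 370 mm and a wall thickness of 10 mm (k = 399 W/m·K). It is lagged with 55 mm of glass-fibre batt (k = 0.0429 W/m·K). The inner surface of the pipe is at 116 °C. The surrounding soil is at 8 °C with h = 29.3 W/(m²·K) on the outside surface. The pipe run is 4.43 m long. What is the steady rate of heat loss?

Q ≈ 507 W

Treating each annulus and film as a series resistance:
R_copper pipe wall = ln(195/185)/(2π×399×4.43) = 4.74×10^-6 K/W
R_glass-fibre batt = ln(250/195)/(2π×0.0429×4.43) = 0.2081 K/W
R_outer film = 1/(h_o·2πr_oL) = 1/(29.3×2π×0.25×4.43) = 0.004905 K/W
R_total = 0.213 K/W
Q = ΔT/R_total = 108/0.213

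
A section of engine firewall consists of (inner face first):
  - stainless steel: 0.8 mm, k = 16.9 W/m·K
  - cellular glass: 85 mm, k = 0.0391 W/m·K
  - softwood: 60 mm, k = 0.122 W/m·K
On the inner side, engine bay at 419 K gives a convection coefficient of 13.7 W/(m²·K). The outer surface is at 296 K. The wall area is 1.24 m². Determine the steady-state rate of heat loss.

Q ≈ 55.7 W

Thermal resistances in series:
R_inner film = 1/(h_i·A) = 1/(13.7×1.24) = 0.05887 K/W
R_stainless steel = L/(kA) = 0.0008/(16.9×1.24) = 3.818×10^-5 K/W
R_cellular glass = L/(kA) = 0.085/(0.0391×1.24) = 1.753 K/W
R_softwood = L/(kA) = 0.06/(0.122×1.24) = 0.3966 K/W
R_total = 2.209 K/W
Q = ΔT / R_total = 123 / 2.209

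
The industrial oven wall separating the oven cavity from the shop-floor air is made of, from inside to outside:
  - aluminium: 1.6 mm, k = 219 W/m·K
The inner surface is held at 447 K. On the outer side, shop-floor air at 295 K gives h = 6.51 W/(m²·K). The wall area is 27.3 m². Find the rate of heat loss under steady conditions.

Q ≈ 27000 W

Model the wall as resistances in series:
R_aluminium = L/(kA) = 0.0016/(219×27.3) = 2.676×10^-7 K/W
R_outer film = 1/(h_o·A) = 1/(6.51×27.3) = 0.005627 K/W
R_total = 0.005627 K/W
Q = ΔT / R_total = 152 / 0.005627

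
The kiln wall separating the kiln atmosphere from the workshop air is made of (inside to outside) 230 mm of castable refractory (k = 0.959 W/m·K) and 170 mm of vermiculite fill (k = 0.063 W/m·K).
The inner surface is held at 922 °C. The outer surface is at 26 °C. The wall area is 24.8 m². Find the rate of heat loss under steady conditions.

Thermal resistances in series:
R_castable refractory = L/(kA) = 0.23/(0.959×24.8) = 0.009671 K/W
R_vermiculite fill = L/(kA) = 0.17/(0.063×24.8) = 0.1088 K/W
R_total = 0.1185 K/W
Q = ΔT / R_total = 896 / 0.1185

Q ≈ 7560 W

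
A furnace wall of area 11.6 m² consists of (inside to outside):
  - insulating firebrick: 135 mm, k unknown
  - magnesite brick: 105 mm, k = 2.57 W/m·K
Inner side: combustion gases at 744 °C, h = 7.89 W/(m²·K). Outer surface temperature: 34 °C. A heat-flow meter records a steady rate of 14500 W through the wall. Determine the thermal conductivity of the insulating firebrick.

k ≈ 0.337 W/(m·K)

Series thermal resistances:
R_inner film = 1/(h_i·A) = 1/(7.89×11.6) = 0.01093 K/W
R_magnesite brick = L/(kA) = 0.105/(2.57×11.6) = 0.003522 K/W
Sum of known resistances R_other = 0.01445 K/W
Total R = ΔT/Q = 710/14500 = 0.04897 K/W
R_insulating firebrick = R_total − R_other = 0.03452 K/W
k = L/(R·A) = 0.135/(0.03452×11.6)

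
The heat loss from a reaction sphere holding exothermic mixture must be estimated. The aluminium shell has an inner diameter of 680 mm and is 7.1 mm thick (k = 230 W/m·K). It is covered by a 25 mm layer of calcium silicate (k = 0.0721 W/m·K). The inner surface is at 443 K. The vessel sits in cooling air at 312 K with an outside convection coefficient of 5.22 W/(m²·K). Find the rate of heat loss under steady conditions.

Each spherical layer contributes R = (1/r_i − 1/r_o)/(4πk):
R_aluminium shell = (1/0.34 − 1/0.3471)/(4π×230) = 2.082×10^-5 K/W
R_calcium silicate = (1/0.3471 − 1/0.3721)/(4π×0.0721) = 0.2136 K/W
R_outer film = 1/(h·4πr_o²) = 1/(5.22×4π×0.3721²) = 0.1101 K/W
R_total = 0.3238 K/W
Q = ΔT/R_total = 131/0.3238

Q ≈ 405 W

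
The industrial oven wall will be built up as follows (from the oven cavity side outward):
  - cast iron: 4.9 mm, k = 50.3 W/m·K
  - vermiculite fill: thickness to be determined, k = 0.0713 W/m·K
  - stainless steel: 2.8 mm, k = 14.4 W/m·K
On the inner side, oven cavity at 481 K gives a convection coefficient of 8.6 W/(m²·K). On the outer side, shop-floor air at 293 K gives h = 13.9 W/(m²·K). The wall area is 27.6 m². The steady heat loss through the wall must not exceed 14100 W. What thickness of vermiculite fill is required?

Using the resistance-network approach (series):
R_inner film = 1/(h_i·A) = 1/(8.6×27.6) = 0.004213 K/W
R_cast iron = L/(kA) = 0.0049/(50.3×27.6) = 3.53×10^-6 K/W
R_stainless steel = L/(kA) = 0.0028/(14.4×27.6) = 7.045×10^-6 K/W
R_outer film = 1/(h_o·A) = 1/(13.9×27.6) = 0.002607 K/W
Sum of the known resistances R_other = 0.00683 K/W
Required total resistance R_tot = ΔT/Q_allow = 188/14100 = 0.01333 K/W
R_vermiculite fill = R_tot − R_other = 0.006503 K/W
L = R·k·A = 0.006503×0.0713×27.6

L ≈ 12.8 mm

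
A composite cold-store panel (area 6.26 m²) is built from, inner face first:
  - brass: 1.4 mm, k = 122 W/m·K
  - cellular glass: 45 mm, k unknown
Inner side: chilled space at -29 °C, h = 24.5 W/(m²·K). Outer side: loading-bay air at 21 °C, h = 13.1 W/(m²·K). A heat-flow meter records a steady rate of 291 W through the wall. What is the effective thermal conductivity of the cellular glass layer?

Model the wall as resistances in series:
R_inner film = 1/(h_i·A) = 1/(24.5×6.26) = 0.00652 K/W
R_brass = L/(kA) = 0.0014/(122×6.26) = 1.833×10^-6 K/W
R_outer film = 1/(h_o·A) = 1/(13.1×6.26) = 0.01219 K/W
Sum of known resistances R_other = 0.01872 K/W
Total R = ΔT/Q = 50/291 = 0.1718 K/W
R_cellular glass = R_total − R_other = 0.1531 K/W
k = L/(R·A) = 0.045/(0.1531×6.26)

k ≈ 0.047 W/(m·K)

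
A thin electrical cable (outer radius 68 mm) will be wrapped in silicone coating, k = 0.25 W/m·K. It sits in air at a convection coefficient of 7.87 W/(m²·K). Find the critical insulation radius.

For a cylinder r_cr = k/h = 0.25/7.87
r_cr = 31.8 mm; since the bare radius (68 mm) is above r_cr, any added insulation will reduce heat loss.

r_cr ≈ 31.8 mm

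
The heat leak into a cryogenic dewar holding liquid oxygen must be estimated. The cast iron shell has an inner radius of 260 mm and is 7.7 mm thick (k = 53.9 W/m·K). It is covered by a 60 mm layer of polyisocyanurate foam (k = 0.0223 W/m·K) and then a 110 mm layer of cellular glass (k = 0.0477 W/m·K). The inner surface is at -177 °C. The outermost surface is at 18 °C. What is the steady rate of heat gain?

Q ≈ 52.4 W

Spherical conduction: R = (1/r_in − 1/r_out)/(4πk) per layer; series-sum.
R_cast iron shell = (1/0.26 − 1/0.2677)/(4π×53.9) = 1.633×10^-4 K/W
R_polyisocyanurate foam = (1/0.2677 − 1/0.3277)/(4π×0.0223) = 2.441 K/W
R_cellular glass = (1/0.3277 − 1/0.4377)/(4π×0.0477) = 1.279 K/W
R_total = 3.72 K/W
Q = ΔT/R_total = 195/3.72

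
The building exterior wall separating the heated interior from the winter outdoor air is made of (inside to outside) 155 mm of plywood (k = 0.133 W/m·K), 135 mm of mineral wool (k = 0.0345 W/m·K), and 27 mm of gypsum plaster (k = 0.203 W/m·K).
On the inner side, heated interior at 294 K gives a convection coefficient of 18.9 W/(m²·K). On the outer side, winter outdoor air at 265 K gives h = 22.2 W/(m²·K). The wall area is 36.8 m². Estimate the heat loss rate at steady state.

Thermal resistances in series:
R_inner film = 1/(h_i·A) = 1/(18.9×36.8) = 0.001438 K/W
R_plywood = L/(kA) = 0.155/(0.133×36.8) = 0.03167 K/W
R_mineral wool = L/(kA) = 0.135/(0.0345×36.8) = 0.1063 K/W
R_gypsum plaster = L/(kA) = 0.027/(0.203×36.8) = 0.003614 K/W
R_outer film = 1/(h_o·A) = 1/(22.2×36.8) = 0.001224 K/W
R_total = 0.1443 K/W
Q = ΔT / R_total = 29 / 0.1443

Q ≈ 201 W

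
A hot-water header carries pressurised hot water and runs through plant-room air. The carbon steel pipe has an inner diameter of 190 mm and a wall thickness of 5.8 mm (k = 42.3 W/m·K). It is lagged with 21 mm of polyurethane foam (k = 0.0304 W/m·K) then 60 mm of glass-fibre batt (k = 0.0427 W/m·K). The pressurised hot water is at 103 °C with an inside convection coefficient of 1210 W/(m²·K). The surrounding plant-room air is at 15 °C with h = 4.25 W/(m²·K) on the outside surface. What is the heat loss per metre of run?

Cylindrical conduction, so R = ln(r₂/r₁)/(2πkL) per layer, in series:
R_inner film = 1/(h_i·2πr₁L) = 1/(1210×2π×0.095×1) = 0.001385 K/W
R_carbon steel pipe wall = ln(100.8/95)/(2π×42.3×1) = 2.23×10^-4 K/W
R_polyurethane foam = ln(121.8/100.8)/(2π×0.0304×1) = 0.9907 K/W
R_glass-fibre batt = ln(181.8/121.8)/(2π×0.0427×1) = 1.493 K/W
R_outer film = 1/(h_o·2πr_oL) = 1/(4.25×2π×0.1818×1) = 0.206 K/W
R_total = 2.691 K/W
Q = ΔT/R_total = 88/2.691

q′ ≈ 32.7 W/m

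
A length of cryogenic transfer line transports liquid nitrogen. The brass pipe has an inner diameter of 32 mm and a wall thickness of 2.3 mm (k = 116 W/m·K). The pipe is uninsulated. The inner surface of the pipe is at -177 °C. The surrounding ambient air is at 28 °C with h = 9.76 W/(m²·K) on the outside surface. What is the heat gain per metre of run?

For a radial system each layer contributes R = ln(r_out/r_in)/(2πkL); films add R = 1/(hA).
R_brass pipe wall = ln(18.3/16)/(2π×116×1) = 1.843×10^-4 K/W
R_outer film = 1/(h_o·2πr_oL) = 1/(9.76×2π×0.0183×1) = 0.8911 K/W
R_total = 0.8913 K/W
Q = ΔT/R_total = 205/0.8913

q′ ≈ 230 W/m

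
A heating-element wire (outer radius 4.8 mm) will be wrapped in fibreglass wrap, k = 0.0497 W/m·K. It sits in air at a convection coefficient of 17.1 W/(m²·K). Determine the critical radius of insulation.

For a cylinder r_cr = k/h = 0.0497/17.1
r_cr = 2.91 mm; since the bare radius (4.8 mm) is above r_cr, any added insulation will reduce heat loss.

r_cr ≈ 2.91 mm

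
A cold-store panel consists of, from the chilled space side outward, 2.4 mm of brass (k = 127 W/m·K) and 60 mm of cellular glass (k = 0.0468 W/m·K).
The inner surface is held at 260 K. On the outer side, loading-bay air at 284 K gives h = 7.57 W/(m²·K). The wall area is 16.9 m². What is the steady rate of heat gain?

Using the resistance-network approach (series):
R_brass = L/(kA) = 0.0024/(127×16.9) = 1.118×10^-6 K/W
R_cellular glass = L/(kA) = 0.06/(0.0468×16.9) = 0.07586 K/W
R_outer film = 1/(h_o·A) = 1/(7.57×16.9) = 0.007817 K/W
R_total = 0.08368 K/W
Q = ΔT / R_total = 24 / 0.08368

Q ≈ 287 W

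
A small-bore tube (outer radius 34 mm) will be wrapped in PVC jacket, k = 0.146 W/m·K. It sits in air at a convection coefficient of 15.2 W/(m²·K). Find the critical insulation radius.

For a cylinder r_cr = k/h = 0.146/15.2
r_cr = 9.61 mm; since the bare radius (34 mm) is above r_cr, any added insulation will reduce heat loss.

r_cr ≈ 9.61 mm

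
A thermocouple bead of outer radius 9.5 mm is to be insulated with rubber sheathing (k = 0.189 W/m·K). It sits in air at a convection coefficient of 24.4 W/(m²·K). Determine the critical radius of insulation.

For a sphere r_cr = 2k/h = 2×0.189/24.4
r_cr = 15.5 mm; since the bare radius (9.5 mm) is below r_cr, adding a thin layer of insulation will *increase* heat loss.

r_cr ≈ 15.5 mm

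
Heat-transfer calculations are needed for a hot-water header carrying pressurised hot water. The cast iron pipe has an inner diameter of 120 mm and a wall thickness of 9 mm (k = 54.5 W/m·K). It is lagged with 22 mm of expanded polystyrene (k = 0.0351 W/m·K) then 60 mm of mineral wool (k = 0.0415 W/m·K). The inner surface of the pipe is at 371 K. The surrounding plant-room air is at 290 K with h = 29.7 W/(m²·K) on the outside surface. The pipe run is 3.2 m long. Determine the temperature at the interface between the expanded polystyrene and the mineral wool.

T ≈ 340 K

For a radial system each layer contributes R = ln(r_out/r_in)/(2πkL); films add R = 1/(hA).
R_cast iron pipe wall = ln(69/60)/(2π×54.5×3.2) = 1.275×10^-4 K/W
R_expanded polystyrene = ln(91/69)/(2π×0.0351×3.2) = 0.3922 K/W
R_mineral wool = ln(151/91)/(2π×0.0415×3.2) = 0.6069 K/W
R_outer film = 1/(h_o·2πr_oL) = 1/(29.7×2π×0.151×3.2) = 0.01109 K/W
R_total = 1.01 K/W
Q = ΔT/R_total = 81/1.01
Q = 80.2 W
T_interface = T_inner − Q·ΣR(inner→interface) = 371 − 80.2×0.3923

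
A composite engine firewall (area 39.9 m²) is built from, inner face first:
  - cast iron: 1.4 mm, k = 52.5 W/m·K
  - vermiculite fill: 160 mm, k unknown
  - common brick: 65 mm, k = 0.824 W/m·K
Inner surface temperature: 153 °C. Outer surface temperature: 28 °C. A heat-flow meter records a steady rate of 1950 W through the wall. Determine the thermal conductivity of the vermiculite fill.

Model the wall as resistances in series:
R_cast iron = L/(kA) = 0.0014/(52.5×39.9) = 6.683×10^-7 K/W
R_common brick = L/(kA) = 0.065/(0.824×39.9) = 0.001977 K/W
Sum of known resistances R_other = 0.001978 K/W
Total R = ΔT/Q = 125/1950 = 0.0641 K/W
R_vermiculite fill = R_total − R_other = 0.06212 K/W
k = L/(R·A) = 0.16/(0.06212×39.9)

k ≈ 0.0645 W/(m·K)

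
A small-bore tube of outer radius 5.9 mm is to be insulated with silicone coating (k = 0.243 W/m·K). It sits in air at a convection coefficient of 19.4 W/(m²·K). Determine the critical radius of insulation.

For a cylinder r_cr = k/h = 0.243/19.4
r_cr = 12.5 mm; since the bare radius (5.9 mm) is below r_cr, adding a thin layer of insulation will *increase* heat loss.

r_cr ≈ 12.5 mm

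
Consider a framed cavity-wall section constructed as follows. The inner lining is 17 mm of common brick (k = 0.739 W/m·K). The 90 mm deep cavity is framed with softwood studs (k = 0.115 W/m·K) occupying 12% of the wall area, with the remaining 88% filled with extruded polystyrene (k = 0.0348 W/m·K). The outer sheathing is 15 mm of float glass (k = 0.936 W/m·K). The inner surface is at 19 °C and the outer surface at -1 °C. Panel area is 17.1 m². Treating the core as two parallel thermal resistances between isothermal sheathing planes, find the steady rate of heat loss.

Sheathing layers in series; stud and cavity paths in parallel between them.
R_inner = 0.017/(0.739×17.1) = 0.001345 K/W
R_stud  = 0.09/(0.115×0.12×17.1) = 0.3814 K/W
R_cav   = 0.09/(0.0348×0.88×17.1) = 0.1719 K/W
1/R_core = 1/R_stud + 1/R_cav → R_core = 0.1185 K/W
R_outer = 0.015/(0.936×17.1) = 9.372×10^-4 K/W
R_total = 0.1208 K/W
Q = ΔT/R_total = 20/0.1208

Q ≈ 166 W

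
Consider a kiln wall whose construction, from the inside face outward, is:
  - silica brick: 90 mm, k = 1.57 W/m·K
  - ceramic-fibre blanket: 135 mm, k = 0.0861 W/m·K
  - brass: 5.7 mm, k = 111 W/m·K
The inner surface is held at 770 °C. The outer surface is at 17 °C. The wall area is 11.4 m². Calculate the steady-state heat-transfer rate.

Q ≈ 5280 W

Series thermal resistances:
R_silica brick = L/(kA) = 0.09/(1.57×11.4) = 0.005028 K/W
R_ceramic-fibre blanket = L/(kA) = 0.135/(0.0861×11.4) = 0.1375 K/W
R_brass = L/(kA) = 0.0057/(111×11.4) = 4.505×10^-6 K/W
R_total = 0.1426 K/W
Q = ΔT / R_total = 753 / 0.1426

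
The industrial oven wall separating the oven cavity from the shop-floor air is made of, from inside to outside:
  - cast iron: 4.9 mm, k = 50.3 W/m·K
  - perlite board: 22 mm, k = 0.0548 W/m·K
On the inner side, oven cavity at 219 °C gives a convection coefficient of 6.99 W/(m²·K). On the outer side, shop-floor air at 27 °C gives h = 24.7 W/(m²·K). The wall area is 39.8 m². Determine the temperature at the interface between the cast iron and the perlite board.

Treating each layer as a thermal resistance in series:
R_inner film = 1/(h_i·A) = 1/(6.99×39.8) = 0.003595 K/W
R_cast iron = L/(kA) = 0.0049/(50.3×39.8) = 2.448×10^-6 K/W
R_perlite board = L/(kA) = 0.022/(0.0548×39.8) = 0.01009 K/W
R_outer film = 1/(h_o·A) = 1/(24.7×39.8) = 0.001017 K/W
R_total = 0.0147 K/W;  Q = ΔT/R_total = 192/0.0147 = 13060 W
T_interface = T_inner − Q·ΣR(inner→interface) = 219 − 13100×0.003597

T ≈ 172 °C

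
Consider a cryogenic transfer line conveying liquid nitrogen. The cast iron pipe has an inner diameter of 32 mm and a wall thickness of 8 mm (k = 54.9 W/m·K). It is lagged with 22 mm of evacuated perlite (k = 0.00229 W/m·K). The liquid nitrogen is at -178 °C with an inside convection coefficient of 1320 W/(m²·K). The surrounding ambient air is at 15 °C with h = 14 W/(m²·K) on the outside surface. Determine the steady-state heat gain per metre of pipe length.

Per-layer cylindrical resistances, series-summed:
R_inner film = 1/(h_i·2πr₁L) = 1/(1320×2π×0.016×1) = 0.007536 K/W
R_cast iron pipe wall = ln(24/16)/(2π×54.9×1) = 0.001175 K/W
R_evacuated perlite = ln(46/24)/(2π×0.00229×1) = 45.22 K/W
R_outer film = 1/(h_o·2πr_oL) = 1/(14×2π×0.046×1) = 0.2471 K/W
R_total = 45.47 K/W
Q = ΔT/R_total = 193/45.47

q′ ≈ 4.24 W/m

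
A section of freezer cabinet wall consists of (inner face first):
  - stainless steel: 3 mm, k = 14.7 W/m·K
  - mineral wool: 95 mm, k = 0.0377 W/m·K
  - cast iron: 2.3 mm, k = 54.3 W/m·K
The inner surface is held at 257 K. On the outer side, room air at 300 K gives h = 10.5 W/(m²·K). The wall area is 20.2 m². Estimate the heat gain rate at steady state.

Thermal resistances in series:
R_stainless steel = L/(kA) = 0.003/(14.7×20.2) = 1.01×10^-5 K/W
R_mineral wool = L/(kA) = 0.095/(0.0377×20.2) = 0.1247 K/W
R_cast iron = L/(kA) = 0.0023/(54.3×20.2) = 2.097×10^-6 K/W
R_outer film = 1/(h_o·A) = 1/(10.5×20.2) = 0.004715 K/W
R_total = 0.1295 K/W
Q = ΔT / R_total = 43 / 0.1295

Q ≈ 332 W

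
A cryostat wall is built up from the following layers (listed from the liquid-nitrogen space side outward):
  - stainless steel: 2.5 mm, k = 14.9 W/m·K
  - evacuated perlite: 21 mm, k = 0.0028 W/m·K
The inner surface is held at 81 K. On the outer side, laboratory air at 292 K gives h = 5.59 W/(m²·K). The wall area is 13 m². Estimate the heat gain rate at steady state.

Model the wall as resistances in series:
R_stainless steel = L/(kA) = 0.0025/(14.9×13) = 1.291×10^-5 K/W
R_evacuated perlite = L/(kA) = 0.021/(0.0028×13) = 0.5769 K/W
R_outer film = 1/(h_o·A) = 1/(5.59×13) = 0.01376 K/W
R_total = 0.5907 K/W
Q = ΔT / R_total = 211 / 0.5907

Q ≈ 357 W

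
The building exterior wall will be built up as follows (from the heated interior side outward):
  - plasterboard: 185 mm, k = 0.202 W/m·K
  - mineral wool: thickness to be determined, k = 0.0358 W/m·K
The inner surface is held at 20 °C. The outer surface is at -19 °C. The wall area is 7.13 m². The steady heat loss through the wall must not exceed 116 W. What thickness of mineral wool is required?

L ≈ 53 mm

Treating each layer as a thermal resistance in series:
R_plasterboard = L/(kA) = 0.185/(0.202×7.13) = 0.1284 K/W
Sum of the known resistances R_other = 0.1284 K/W
Required total resistance R_tot = ΔT/Q_allow = 39/116 = 0.3362 K/W
R_mineral wool = R_tot − R_other = 0.2078 K/W
L = R·k·A = 0.2078×0.0358×7.13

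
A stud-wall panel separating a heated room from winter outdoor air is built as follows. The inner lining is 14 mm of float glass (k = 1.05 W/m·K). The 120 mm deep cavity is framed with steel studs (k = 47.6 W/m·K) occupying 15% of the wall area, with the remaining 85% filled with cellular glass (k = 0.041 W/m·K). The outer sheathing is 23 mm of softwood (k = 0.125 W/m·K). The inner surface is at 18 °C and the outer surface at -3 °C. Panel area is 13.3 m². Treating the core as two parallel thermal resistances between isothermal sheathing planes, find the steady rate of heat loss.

Q ≈ 1300 W

Sheathing layers in series; stud and cavity paths in parallel between them.
R_inner = 0.014/(1.05×13.3) = 0.001003 K/W
R_stud  = 0.12/(47.6×0.15×13.3) = 0.001264 K/W
R_cav   = 0.12/(0.041×0.85×13.3) = 0.2589 K/W
1/R_core = 1/R_stud + 1/R_cav → R_core = 0.001258 K/W
R_outer = 0.023/(0.125×13.3) = 0.01383 K/W
R_total = 0.01609 K/W
Q = ΔT/R_total = 21/0.01609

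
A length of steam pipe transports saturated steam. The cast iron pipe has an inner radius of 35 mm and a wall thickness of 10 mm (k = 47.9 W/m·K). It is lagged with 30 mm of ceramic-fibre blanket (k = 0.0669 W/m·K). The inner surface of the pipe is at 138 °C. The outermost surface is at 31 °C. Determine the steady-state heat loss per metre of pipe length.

q′ ≈ 88 W/m

Cylindrical conduction, so R = ln(r₂/r₁)/(2πkL) per layer, in series:
R_cast iron pipe wall = ln(45/35)/(2π×47.9×1) = 8.35×10^-4 K/W
R_ceramic-fibre blanket = ln(75/45)/(2π×0.0669×1) = 1.215 K/W
R_total = 1.216 K/W
Q = ΔT/R_total = 107/1.216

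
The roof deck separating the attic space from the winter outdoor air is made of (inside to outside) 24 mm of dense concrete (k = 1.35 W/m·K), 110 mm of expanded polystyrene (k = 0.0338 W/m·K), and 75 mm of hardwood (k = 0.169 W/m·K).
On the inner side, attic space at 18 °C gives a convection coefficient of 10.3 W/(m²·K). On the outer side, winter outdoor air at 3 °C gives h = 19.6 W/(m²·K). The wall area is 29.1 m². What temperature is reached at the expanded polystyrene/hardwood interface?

Model the wall as resistances in series:
R_inner film = 1/(h_i·A) = 1/(10.3×29.1) = 0.003336 K/W
R_dense concrete = L/(kA) = 0.024/(1.35×29.1) = 6.109×10^-4 K/W
R_expanded polystyrene = L/(kA) = 0.11/(0.0338×29.1) = 0.1118 K/W
R_hardwood = L/(kA) = 0.075/(0.169×29.1) = 0.01525 K/W
R_outer film = 1/(h_o·A) = 1/(19.6×29.1) = 0.001753 K/W
R_total = 0.1328 K/W;  Q = ΔT/R_total = 15/0.1328 = 113 W
T_interface = T_inner − Q·ΣR(inner→interface) = 18 − 113×0.1158

T ≈ 4.92 °C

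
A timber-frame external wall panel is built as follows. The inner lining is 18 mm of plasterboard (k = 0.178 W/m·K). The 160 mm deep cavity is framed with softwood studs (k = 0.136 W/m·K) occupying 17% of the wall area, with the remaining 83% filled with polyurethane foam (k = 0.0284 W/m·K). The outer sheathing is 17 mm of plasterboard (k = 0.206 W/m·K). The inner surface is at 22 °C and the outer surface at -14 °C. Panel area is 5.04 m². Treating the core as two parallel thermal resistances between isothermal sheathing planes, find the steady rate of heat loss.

Sheathing layers in series; stud and cavity paths in parallel between them.
R_inner = 0.018/(0.178×5.04) = 0.02006 K/W
R_stud  = 0.16/(0.136×0.17×5.04) = 1.373 K/W
R_cav   = 0.16/(0.0284×0.83×5.04) = 1.347 K/W
1/R_core = 1/R_stud + 1/R_cav → R_core = 0.6799 K/W
R_outer = 0.017/(0.206×5.04) = 0.01637 K/W
R_total = 0.7163 K/W
Q = ΔT/R_total = 36/0.7163

Q ≈ 50.3 W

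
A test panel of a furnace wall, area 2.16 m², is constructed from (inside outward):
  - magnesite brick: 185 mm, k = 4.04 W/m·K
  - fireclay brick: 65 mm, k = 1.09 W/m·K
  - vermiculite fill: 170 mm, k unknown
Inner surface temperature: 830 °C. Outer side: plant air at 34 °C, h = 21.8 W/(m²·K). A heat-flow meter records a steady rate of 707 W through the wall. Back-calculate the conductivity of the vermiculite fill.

Series thermal resistances:
R_magnesite brick = L/(kA) = 0.185/(4.04×2.16) = 0.0212 K/W
R_fireclay brick = L/(kA) = 0.065/(1.09×2.16) = 0.02761 K/W
R_outer film = 1/(h_o·A) = 1/(21.8×2.16) = 0.02124 K/W
Sum of known resistances R_other = 0.07004 K/W
Total R = ΔT/Q = 796/707 = 1.126 K/W
R_vermiculite fill = R_total − R_other = 1.056 K/W
k = L/(R·A) = 0.17/(1.056×2.16)

k ≈ 0.0745 W/(m·K)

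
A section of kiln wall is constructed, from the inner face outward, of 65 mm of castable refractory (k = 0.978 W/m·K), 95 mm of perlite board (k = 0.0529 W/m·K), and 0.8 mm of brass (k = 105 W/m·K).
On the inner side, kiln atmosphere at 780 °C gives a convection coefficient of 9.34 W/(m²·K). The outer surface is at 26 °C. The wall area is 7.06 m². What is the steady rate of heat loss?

Treating each layer as a thermal resistance in series:
R_inner film = 1/(h_i·A) = 1/(9.34×7.06) = 0.01517 K/W
R_castable refractory = L/(kA) = 0.065/(0.978×7.06) = 0.009414 K/W
R_perlite board = L/(kA) = 0.095/(0.0529×7.06) = 0.2544 K/W
R_brass = L/(kA) = 0.0008/(105×7.06) = 1.079×10^-6 K/W
R_total = 0.2789 K/W
Q = ΔT / R_total = 754 / 0.2789

Q ≈ 2700 W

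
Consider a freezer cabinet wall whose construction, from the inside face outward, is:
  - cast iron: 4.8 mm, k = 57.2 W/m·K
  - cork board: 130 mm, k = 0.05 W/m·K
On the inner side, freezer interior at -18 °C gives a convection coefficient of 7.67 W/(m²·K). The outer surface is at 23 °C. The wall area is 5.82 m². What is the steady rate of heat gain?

Q ≈ 87.4 W

Model the wall as resistances in series:
R_inner film = 1/(h_i·A) = 1/(7.67×5.82) = 0.0224 K/W
R_cast iron = L/(kA) = 0.0048/(57.2×5.82) = 1.442×10^-5 K/W
R_cork board = L/(kA) = 0.13/(0.05×5.82) = 0.4467 K/W
R_total = 0.4692 K/W
Q = ΔT / R_total = 41 / 0.4692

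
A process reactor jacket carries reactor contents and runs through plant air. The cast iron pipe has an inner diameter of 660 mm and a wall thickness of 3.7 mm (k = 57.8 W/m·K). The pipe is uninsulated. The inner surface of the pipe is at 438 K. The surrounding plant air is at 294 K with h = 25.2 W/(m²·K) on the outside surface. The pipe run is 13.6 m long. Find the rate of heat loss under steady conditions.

Q ≈ 103000 W

Treating each annulus and film as a series resistance:
R_cast iron pipe wall = ln(333.7/330)/(2π×57.8×13.6) = 2.257×10^-6 K/W
R_outer film = 1/(h_o·2πr_oL) = 1/(25.2×2π×0.3337×13.6) = 0.001392 K/W
R_total = 0.001394 K/W
Q = ΔT/R_total = 144/0.001394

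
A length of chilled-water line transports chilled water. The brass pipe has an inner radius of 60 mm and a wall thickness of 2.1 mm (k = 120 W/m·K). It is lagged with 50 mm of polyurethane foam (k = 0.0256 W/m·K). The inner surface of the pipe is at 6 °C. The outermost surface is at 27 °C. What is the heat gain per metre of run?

Cylindrical conduction, so R = ln(r₂/r₁)/(2πkL) per layer, in series:
R_brass pipe wall = ln(62.1/60)/(2π×120×1) = 4.563×10^-5 K/W
R_polyurethane foam = ln(112.1/62.1)/(2π×0.0256×1) = 3.672 K/W
R_total = 3.672 K/W
Q = ΔT/R_total = 21/3.672

q′ ≈ 5.72 W/m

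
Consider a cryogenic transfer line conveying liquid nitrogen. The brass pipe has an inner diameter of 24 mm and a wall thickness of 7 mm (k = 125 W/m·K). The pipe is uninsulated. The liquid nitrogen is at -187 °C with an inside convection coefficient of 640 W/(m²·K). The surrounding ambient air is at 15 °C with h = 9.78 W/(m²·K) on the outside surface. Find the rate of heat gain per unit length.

For a radial system each layer contributes R = ln(r_out/r_in)/(2πkL); films add R = 1/(hA).
R_inner film = 1/(h_i·2πr₁L) = 1/(640×2π×0.012×1) = 0.02072 K/W
R_brass pipe wall = ln(19/12)/(2π×125×1) = 5.851×10^-4 K/W
R_outer film = 1/(h_o·2πr_oL) = 1/(9.78×2π×0.019×1) = 0.8565 K/W
R_total = 0.8778 K/W
Q = ΔT/R_total = 202/0.8778

q′ ≈ 230 W/m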